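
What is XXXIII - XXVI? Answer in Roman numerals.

XXXIII = 33
XXVI = 26
33 - 26 = 7

VII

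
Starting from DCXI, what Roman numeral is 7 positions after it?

DCXI = 611
611 + 7 = 618

DCXVIII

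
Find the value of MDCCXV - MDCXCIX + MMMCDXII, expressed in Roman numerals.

MDCCXV = 1715, MDCXCIX = 1699, MMMCDXII = 3412
1715 - 1699 = 16
16 + 3412 = 3428

MMMCDXXVIII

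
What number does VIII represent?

VIII: V=5, I=1, I=1, I=1
5 + 1 + 1 + 1 = 8

8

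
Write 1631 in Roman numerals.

Convert 1631 to Roman numerals:
  1631 contains 1×1000 (M)
  631 contains 1×500 (D)
  131 contains 1×100 (C)
  31 contains 3×10 (XXX)
  1 contains 1×1 (I)

MDCXXXI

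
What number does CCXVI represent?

CCXVI: C=100, C=100, X=10, V=5, I=1
100 + 100 + 10 + 5 + 1 = 216

216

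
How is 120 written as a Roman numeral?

Convert 120 to Roman numerals:
  120 contains 1×100 (C)
  20 contains 2×10 (XX)

CXX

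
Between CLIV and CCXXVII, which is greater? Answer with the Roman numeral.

CLIV = 154
CCXXVII = 227
227 is larger

CCXXVII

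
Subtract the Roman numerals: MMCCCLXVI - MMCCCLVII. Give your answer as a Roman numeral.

MMCCCLXVI = 2366
MMCCCLVII = 2357
2366 - 2357 = 9

IX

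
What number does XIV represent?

XIV: X=10, IV=4
10 + 4 = 14

14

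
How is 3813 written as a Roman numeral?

Convert 3813 to Roman numerals:
  3813 contains 3×1000 (MMM)
  813 contains 1×500 (D)
  313 contains 3×100 (CCC)
  13 contains 1×10 (X)
  3 contains 3×1 (III)

MMMDCCCXIII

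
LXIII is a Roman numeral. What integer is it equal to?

LXIII: L=50, X=10, I=1, I=1, I=1
50 + 10 + 1 + 1 + 1 = 63

63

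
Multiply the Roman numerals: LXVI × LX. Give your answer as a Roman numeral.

LXVI = 66
LX = 60
66 × 60 = 3960

MMMCMLX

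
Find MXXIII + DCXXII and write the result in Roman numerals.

MXXIII = 1023
DCXXII = 622
1023 + 622 = 1645

MDCXLV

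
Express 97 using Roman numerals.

Convert 97 to Roman numerals:
  97 contains 1×90 (XC)
  7 contains 1×5 (V)
  2 contains 2×1 (II)

XCVII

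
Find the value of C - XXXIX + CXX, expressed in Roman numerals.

C = 100, XXXIX = 39, CXX = 120
100 - 39 = 61
61 + 120 = 181

CLXXXI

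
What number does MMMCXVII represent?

MMMCXVII: M=1000, M=1000, M=1000, C=100, X=10, V=5, I=1, I=1
1000 + 1000 + 1000 + 100 + 10 + 5 + 1 + 1 = 3117

3117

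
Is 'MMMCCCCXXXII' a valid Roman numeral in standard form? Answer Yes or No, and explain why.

'MMMCCCCXXXII': More than 3 consecutive C's

No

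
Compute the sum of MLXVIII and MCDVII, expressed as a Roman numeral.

MLXVIII = 1068
MCDVII = 1407
1068 + 1407 = 2475

MMCDLXXV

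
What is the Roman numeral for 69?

Convert 69 to Roman numerals:
  69 contains 1×50 (L)
  19 contains 1×10 (X)
  9 contains 1×9 (IX)

LXIX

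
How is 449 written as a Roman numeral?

Convert 449 to Roman numerals:
  449 contains 1×400 (CD)
  49 contains 1×40 (XL)
  9 contains 1×9 (IX)

CDXLIX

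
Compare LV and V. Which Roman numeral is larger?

LV = 55
V = 5
55 is larger

LV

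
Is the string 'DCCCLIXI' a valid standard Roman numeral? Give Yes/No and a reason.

'DCCCLIXI': I cannot come right after the subtractive pair IX: once I is subtracted in IX, the next symbol must be smaller than I

No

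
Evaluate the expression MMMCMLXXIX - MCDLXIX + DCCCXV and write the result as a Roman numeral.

MMMCMLXXIX = 3979, MCDLXIX = 1469, DCCCXV = 815
3979 - 1469 = 2510
2510 + 815 = 3325

MMMCCCXXV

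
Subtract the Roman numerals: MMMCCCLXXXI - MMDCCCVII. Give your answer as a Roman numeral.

MMMCCCLXXXI = 3381
MMDCCCVII = 2807
3381 - 2807 = 574

DLXXIV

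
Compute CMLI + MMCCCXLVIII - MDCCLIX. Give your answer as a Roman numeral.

CMLI = 951, MMCCCXLVIII = 2348, MDCCLIX = 1759
951 + 2348 = 3299
3299 - 1759 = 1540

MDXL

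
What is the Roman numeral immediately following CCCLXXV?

CCCLXXV = 375, so the next integer is 375 + 1 = 376

CCCLXXVI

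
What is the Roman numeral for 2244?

Convert 2244 to Roman numerals:
  2244 contains 2×1000 (MM)
  244 contains 2×100 (CC)
  44 contains 1×40 (XL)
  4 contains 1×4 (IV)

MMCCXLIV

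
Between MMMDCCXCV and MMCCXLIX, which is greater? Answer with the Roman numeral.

MMMDCCXCV = 3795
MMCCXLIX = 2249
3795 is larger

MMMDCCXCV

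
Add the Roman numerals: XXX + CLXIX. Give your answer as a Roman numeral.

XXX = 30
CLXIX = 169
30 + 169 = 199

CXCIX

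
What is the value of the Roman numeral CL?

CL: C=100, L=50
100 + 50 = 150

150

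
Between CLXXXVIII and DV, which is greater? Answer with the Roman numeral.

CLXXXVIII = 188
DV = 505
505 is larger

DV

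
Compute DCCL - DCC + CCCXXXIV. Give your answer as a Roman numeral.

DCCL = 750, DCC = 700, CCCXXXIV = 334
750 - 700 = 50
50 + 334 = 384

CCCLXXXIV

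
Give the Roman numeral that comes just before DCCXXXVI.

DCCXXXVI = 736; previous is 735

DCCXXXV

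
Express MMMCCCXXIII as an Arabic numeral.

MMMCCCXXIII: M=1000, M=1000, M=1000, C=100, C=100, C=100, X=10, X=10, I=1, I=1, I=1
1000 + 1000 + 1000 + 100 + 100 + 100 + 10 + 10 + 1 + 1 + 1 = 3323

3323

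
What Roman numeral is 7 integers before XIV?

XIV = 14
14 - 7 = 7

VII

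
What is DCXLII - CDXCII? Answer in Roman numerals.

DCXLII = 642
CDXCII = 492
642 - 492 = 150

CL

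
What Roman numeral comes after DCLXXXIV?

DCLXXXIV = 684, so the next integer is 684 + 1 = 685

DCLXXXV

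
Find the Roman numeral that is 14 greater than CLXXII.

CLXXII = 172
172 + 14 = 186

CLXXXVI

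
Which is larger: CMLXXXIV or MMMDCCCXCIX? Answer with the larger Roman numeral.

CMLXXXIV = 984
MMMDCCCXCIX = 3899
3899 is larger

MMMDCCCXCIX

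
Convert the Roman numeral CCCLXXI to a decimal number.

CCCLXXI: C=100, C=100, C=100, L=50, X=10, X=10, I=1
100 + 100 + 100 + 50 + 10 + 10 + 1 = 371

371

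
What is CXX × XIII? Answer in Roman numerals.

CXX = 120
XIII = 13
120 × 13 = 1560

MDLX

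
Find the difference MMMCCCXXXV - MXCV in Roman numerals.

MMMCCCXXXV = 3335
MXCV = 1095
3335 - 1095 = 2240

MMCCXL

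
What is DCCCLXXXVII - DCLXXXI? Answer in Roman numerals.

DCCCLXXXVII = 887
DCLXXXI = 681
887 - 681 = 206

CCVI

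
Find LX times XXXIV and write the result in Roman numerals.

LX = 60
XXXIV = 34
60 × 34 = 2040

MMXL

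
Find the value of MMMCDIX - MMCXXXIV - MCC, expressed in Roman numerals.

MMMCDIX = 3409, MMCXXXIV = 2134, MCC = 1200
3409 - 2134 = 1275
1275 - 1200 = 75

LXXV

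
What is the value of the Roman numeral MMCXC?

MMCXC: M=1000, M=1000, C=100, XC=90
1000 + 1000 + 100 + 90 = 2190

2190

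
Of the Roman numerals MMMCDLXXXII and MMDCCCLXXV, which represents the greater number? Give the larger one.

MMMCDLXXXII = 3482
MMDCCCLXXV = 2875
3482 is larger

MMMCDLXXXII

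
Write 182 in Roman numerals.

Convert 182 to Roman numerals:
  182 contains 1×100 (C)
  82 contains 1×50 (L)
  32 contains 3×10 (XXX)
  2 contains 2×1 (II)

CLXXXII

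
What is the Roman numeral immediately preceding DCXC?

DCXC = 690; previous is 689

DCLXXXIX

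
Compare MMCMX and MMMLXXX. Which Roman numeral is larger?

MMCMX = 2910
MMMLXXX = 3080
3080 is larger

MMMLXXX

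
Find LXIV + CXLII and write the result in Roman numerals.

LXIV = 64
CXLII = 142
64 + 142 = 206

CCVI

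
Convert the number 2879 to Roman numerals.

Convert 2879 to Roman numerals:
  2879 contains 2×1000 (MM)
  879 contains 1×500 (D)
  379 contains 3×100 (CCC)
  79 contains 1×50 (L)
  29 contains 2×10 (XX)
  9 contains 1×9 (IX)

MMDCCCLXXIX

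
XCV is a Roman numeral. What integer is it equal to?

XCV: XC=90, V=5
90 + 5 = 95

95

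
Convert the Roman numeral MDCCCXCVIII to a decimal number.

MDCCCXCVIII: M=1000, D=500, C=100, C=100, C=100, XC=90, V=5, I=1, I=1, I=1
1000 + 500 + 100 + 100 + 100 + 90 + 5 + 1 + 1 + 1 = 1898

1898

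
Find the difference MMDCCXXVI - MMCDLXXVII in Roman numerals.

MMDCCXXVI = 2726
MMCDLXXVII = 2477
2726 - 2477 = 249

CCXLIX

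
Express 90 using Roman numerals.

Convert 90 to Roman numerals:
  90 contains 1×90 (XC)

XC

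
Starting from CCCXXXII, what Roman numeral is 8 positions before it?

CCCXXXII = 332
332 - 8 = 324

CCCXXIV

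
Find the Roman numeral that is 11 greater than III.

III = 3
3 + 11 = 14

XIV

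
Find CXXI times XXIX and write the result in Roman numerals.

CXXI = 121
XXIX = 29
121 × 29 = 3509

MMMDIX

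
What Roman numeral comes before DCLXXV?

DCLXXV = 675; previous is 674

DCLXXIV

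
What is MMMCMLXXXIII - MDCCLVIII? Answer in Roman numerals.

MMMCMLXXXIII = 3983
MDCCLVIII = 1758
3983 - 1758 = 2225

MMCCXXV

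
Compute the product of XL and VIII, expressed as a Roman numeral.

XL = 40
VIII = 8
40 × 8 = 320

CCCXX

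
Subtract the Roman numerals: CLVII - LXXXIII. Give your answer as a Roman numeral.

CLVII = 157
LXXXIII = 83
157 - 83 = 74

LXXIV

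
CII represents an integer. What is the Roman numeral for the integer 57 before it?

CII = 102
102 - 57 = 45

XLV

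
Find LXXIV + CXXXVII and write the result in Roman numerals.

LXXIV = 74
CXXXVII = 137
74 + 137 = 211

CCXI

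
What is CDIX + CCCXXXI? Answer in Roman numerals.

CDIX = 409
CCCXXXI = 331
409 + 331 = 740

DCCXL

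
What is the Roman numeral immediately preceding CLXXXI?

CLXXXI = 181; previous is 180

CLXXX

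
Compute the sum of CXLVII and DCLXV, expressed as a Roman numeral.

CXLVII = 147
DCLXV = 665
147 + 665 = 812

DCCCXII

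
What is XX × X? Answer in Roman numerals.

XX = 20
X = 10
20 × 10 = 200

CC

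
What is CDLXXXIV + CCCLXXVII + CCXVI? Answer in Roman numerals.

CDLXXXIV = 484, CCCLXXVII = 377, CCXVI = 216
484 + 377 = 861
861 + 216 = 1077

MLXXVII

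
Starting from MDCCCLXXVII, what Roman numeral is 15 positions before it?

MDCCCLXXVII = 1877
1877 - 15 = 1862

MDCCCLXII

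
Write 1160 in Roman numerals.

Convert 1160 to Roman numerals:
  1160 contains 1×1000 (M)
  160 contains 1×100 (C)
  60 contains 1×50 (L)
  10 contains 1×10 (X)

MCLX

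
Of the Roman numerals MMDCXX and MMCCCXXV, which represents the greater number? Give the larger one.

MMDCXX = 2620
MMCCCXXV = 2325
2620 is larger

MMDCXX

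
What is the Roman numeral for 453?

Convert 453 to Roman numerals:
  453 contains 1×400 (CD)
  53 contains 1×50 (L)
  3 contains 3×1 (III)

CDLIII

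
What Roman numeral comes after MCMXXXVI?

MCMXXXVI = 1936; next is 1937

MCMXXXVII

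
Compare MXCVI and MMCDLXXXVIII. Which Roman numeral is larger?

MXCVI = 1096
MMCDLXXXVIII = 2488
2488 is larger

MMCDLXXXVIII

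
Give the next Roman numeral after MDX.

MDX = 1510; next is 1511

MDXI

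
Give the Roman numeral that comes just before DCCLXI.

DCCLXI = 761; previous is 760

DCCLX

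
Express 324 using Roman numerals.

Convert 324 to Roman numerals:
  324 contains 3×100 (CCC)
  24 contains 2×10 (XX)
  4 contains 1×4 (IV)

CCCXXIV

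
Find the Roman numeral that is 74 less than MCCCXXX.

MCCCXXX = 1330
1330 - 74 = 1256

MCCLVI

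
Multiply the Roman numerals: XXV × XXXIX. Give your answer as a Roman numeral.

XXV = 25
XXXIX = 39
25 × 39 = 975

CMLXXV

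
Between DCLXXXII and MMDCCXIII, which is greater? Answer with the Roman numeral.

DCLXXXII = 682
MMDCCXIII = 2713
2713 is larger

MMDCCXIII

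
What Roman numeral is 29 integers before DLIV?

DLIV = 554
554 - 29 = 525

DXXV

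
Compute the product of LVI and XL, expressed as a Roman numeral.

LVI = 56
XL = 40
56 × 40 = 2240

MMCCXL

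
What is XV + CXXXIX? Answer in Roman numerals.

XV = 15
CXXXIX = 139
15 + 139 = 154

CLIV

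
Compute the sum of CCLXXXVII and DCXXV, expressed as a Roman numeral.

CCLXXXVII = 287
DCXXV = 625
287 + 625 = 912

CMXII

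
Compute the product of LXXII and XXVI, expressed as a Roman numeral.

LXXII = 72
XXVI = 26
72 × 26 = 1872

MDCCCLXXII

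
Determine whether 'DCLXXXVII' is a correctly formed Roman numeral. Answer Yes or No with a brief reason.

'DCLXXXVII': Check the rules: uses only the symbols I, V, X, L, C, D, M; no symbol is repeated more than three times in a row; V, L and D each appear at most once; no smaller symbol precedes a larger one (values never increase from left to right). Value: D (500) + C (100) + L (50) + X (10) + X (10) + X (10) + V (5) + I (1) + I (1) = 687. So it is a valid standard Roman numeral.

Yes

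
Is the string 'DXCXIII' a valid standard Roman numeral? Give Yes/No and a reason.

'DXCXIII': X cannot come right after the subtractive pair XC: once X is subtracted in XC, the next symbol must be smaller than X

No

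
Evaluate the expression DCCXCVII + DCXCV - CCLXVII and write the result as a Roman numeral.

DCCXCVII = 797, DCXCV = 695, CCLXVII = 267
797 + 695 = 1492
1492 - 267 = 1225

MCCXXV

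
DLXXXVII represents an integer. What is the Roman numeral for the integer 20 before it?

DLXXXVII = 587
587 - 20 = 567

DLXVII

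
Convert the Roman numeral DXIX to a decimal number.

DXIX: D=500, X=10, IX=9
500 + 10 + 9 = 519

519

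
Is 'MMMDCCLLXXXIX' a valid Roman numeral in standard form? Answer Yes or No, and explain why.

'MMMDCCLLXXXIX': L should not appear more than once

No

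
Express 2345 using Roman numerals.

Convert 2345 to Roman numerals:
  2345 contains 2×1000 (MM)
  345 contains 3×100 (CCC)
  45 contains 1×40 (XL)
  5 contains 1×5 (V)

MMCCCXLV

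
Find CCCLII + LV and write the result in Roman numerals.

CCCLII = 352
LV = 55
352 + 55 = 407

CDVII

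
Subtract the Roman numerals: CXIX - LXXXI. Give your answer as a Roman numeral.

CXIX = 119
LXXXI = 81
119 - 81 = 38

XXXVIII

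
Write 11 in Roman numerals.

Convert 11 to Roman numerals:
  11 contains 1×10 (X)
  1 contains 1×1 (I)

XI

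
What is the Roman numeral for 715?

Convert 715 to Roman numerals:
  715 contains 1×500 (D)
  215 contains 2×100 (CC)
  15 contains 1×10 (X)
  5 contains 1×5 (V)

DCCXV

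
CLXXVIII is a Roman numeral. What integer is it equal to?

CLXXVIII: C=100, L=50, X=10, X=10, V=5, I=1, I=1, I=1
100 + 50 + 10 + 10 + 5 + 1 + 1 + 1 = 178

178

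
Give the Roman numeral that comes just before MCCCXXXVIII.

MCCCXXXVIII = 1338; previous is 1337

MCCCXXXVII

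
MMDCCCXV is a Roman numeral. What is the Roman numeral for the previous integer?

MMDCCCXV = 2815; previous is 2814

MMDCCCXIV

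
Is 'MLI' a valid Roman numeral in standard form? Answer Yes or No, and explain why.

'MLI': Check the rules: uses only the symbols I, V, X, L, C, D, M; no symbol is repeated more than three times in a row; V, L and D each appear at most once; no smaller symbol precedes a larger one (values never increase from left to right). Value: M (1000) + L (50) + I (1) = 1051. So it is a valid standard Roman numeral.

Yes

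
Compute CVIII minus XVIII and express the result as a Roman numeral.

CVIII = 108
XVIII = 18
108 - 18 = 90

XC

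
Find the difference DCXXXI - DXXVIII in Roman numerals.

DCXXXI = 631
DXXVIII = 528
631 - 528 = 103

CIII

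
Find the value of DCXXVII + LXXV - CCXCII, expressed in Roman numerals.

DCXXVII = 627, LXXV = 75, CCXCII = 292
627 + 75 = 702
702 - 292 = 410

CDX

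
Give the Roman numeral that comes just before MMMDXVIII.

MMMDXVIII = 3518, so the previous integer is 3518 - 1 = 3517

MMMDXVII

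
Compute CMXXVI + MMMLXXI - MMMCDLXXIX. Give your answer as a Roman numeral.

CMXXVI = 926, MMMLXXI = 3071, MMMCDLXXIX = 3479
926 + 3071 = 3997
3997 - 3479 = 518

DXVIII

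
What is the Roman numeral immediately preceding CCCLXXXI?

CCCLXXXI = 381; previous is 380

CCCLXXX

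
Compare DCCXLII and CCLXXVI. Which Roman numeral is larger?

DCCXLII = 742
CCLXXVI = 276
742 is larger

DCCXLII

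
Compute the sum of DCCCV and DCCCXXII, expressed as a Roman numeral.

DCCCV = 805
DCCCXXII = 822
805 + 822 = 1627

MDCXXVII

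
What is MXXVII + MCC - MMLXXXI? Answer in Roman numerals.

MXXVII = 1027, MCC = 1200, MMLXXXI = 2081
1027 + 1200 = 2227
2227 - 2081 = 146

CXLVI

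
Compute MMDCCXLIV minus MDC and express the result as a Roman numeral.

MMDCCXLIV = 2744
MDC = 1600
2744 - 1600 = 1144

MCXLIV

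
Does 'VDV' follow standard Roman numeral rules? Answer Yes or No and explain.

'VDV': V should not appear more than once

No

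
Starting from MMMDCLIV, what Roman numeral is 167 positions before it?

MMMDCLIV = 3654
3654 - 167 = 3487

MMMCDLXXXVII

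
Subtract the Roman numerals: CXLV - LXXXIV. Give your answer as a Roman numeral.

CXLV = 145
LXXXIV = 84
145 - 84 = 61

LXI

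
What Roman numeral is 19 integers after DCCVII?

DCCVII = 707
707 + 19 = 726

DCCXXVI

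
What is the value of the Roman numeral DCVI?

DCVI: D=500, C=100, V=5, I=1
500 + 100 + 5 + 1 = 606

606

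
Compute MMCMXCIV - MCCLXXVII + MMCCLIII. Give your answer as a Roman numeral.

MMCMXCIV = 2994, MCCLXXVII = 1277, MMCCLIII = 2253
2994 - 1277 = 1717
1717 + 2253 = 3970

MMMCMLXX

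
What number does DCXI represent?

DCXI: D=500, C=100, X=10, I=1
500 + 100 + 10 + 1 = 611

611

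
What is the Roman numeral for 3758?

Convert 3758 to Roman numerals:
  3758 contains 3×1000 (MMM)
  758 contains 1×500 (D)
  258 contains 2×100 (CC)
  58 contains 1×50 (L)
  8 contains 1×5 (V)
  3 contains 3×1 (III)

MMMDCCLVIII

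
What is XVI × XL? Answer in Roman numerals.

XVI = 16
XL = 40
16 × 40 = 640

DCXL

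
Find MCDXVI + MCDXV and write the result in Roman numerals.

MCDXVI = 1416
MCDXV = 1415
1416 + 1415 = 2831

MMDCCCXXXI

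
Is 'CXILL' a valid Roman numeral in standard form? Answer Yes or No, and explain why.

'CXILL': L should not appear more than once

No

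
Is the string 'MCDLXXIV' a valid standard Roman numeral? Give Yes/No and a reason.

'MCDLXXIV': Check the rules: uses only the symbols I, V, X, L, C, D, M; no symbol is repeated more than three times in a row; V, L and D each appear at most once; the only places a smaller symbol precedes a larger one are the allowed subtractive pairs CD, IV, the symbol right after such a pair (if any) is smaller than the pair's first symbol, and otherwise the values never increase from left to right. Value: M (1000) + CD (400) + L (50) + X (10) + X (10) + IV (4) = 1474. So it is a valid standard Roman numeral.

Yes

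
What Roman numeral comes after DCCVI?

DCCVI = 706, so the next integer is 706 + 1 = 707

DCCVII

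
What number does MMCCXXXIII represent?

MMCCXXXIII: M=1000, M=1000, C=100, C=100, X=10, X=10, X=10, I=1, I=1, I=1
1000 + 1000 + 100 + 100 + 10 + 10 + 10 + 1 + 1 + 1 = 2233

2233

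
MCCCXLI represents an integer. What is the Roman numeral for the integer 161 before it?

MCCCXLI = 1341
1341 - 161 = 1180

MCLXXX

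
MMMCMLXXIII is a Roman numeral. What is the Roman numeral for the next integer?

MMMCMLXXIII = 3973; next is 3974

MMMCMLXXIV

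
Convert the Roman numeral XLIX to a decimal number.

XLIX: XL=40, IX=9
40 + 9 = 49

49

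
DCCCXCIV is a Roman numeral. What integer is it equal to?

DCCCXCIV: D=500, C=100, C=100, C=100, XC=90, IV=4
500 + 100 + 100 + 100 + 90 + 4 = 894

894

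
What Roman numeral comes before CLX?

CLX = 160, so the previous integer is 160 - 1 = 159

CLIX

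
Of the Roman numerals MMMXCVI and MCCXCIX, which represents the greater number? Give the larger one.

MMMXCVI = 3096
MCCXCIX = 1299
3096 is larger

MMMXCVI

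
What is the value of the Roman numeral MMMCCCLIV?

MMMCCCLIV: M=1000, M=1000, M=1000, C=100, C=100, C=100, L=50, IV=4
1000 + 1000 + 1000 + 100 + 100 + 100 + 50 + 4 = 3354

3354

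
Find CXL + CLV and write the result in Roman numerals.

CXL = 140
CLV = 155
140 + 155 = 295

CCXCV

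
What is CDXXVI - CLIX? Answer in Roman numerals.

CDXXVI = 426
CLIX = 159
426 - 159 = 267

CCLXVII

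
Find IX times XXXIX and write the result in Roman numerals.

IX = 9
XXXIX = 39
9 × 39 = 351

CCCLI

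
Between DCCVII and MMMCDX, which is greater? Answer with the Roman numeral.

DCCVII = 707
MMMCDX = 3410
3410 is larger

MMMCDX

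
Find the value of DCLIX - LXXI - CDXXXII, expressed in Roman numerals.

DCLIX = 659, LXXI = 71, CDXXXII = 432
659 - 71 = 588
588 - 432 = 156

CLVI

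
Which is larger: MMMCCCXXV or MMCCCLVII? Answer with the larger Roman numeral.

MMMCCCXXV = 3325
MMCCCLVII = 2357
3325 is larger

MMMCCCXXV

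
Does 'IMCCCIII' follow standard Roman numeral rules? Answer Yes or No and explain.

'IMCCCIII': Invalid subtractive combination: IM

No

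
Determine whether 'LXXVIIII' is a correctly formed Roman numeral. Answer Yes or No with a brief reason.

'LXXVIIII': More than 3 consecutive I's

No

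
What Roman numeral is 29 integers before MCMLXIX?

MCMLXIX = 1969
1969 - 29 = 1940

MCMXL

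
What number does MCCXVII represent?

MCCXVII: M=1000, C=100, C=100, X=10, V=5, I=1, I=1
1000 + 100 + 100 + 10 + 5 + 1 + 1 = 1217

1217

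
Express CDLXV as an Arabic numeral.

CDLXV: CD=400, L=50, X=10, V=5
400 + 50 + 10 + 5 = 465

465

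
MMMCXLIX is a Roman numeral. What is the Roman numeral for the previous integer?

MMMCXLIX = 3149; previous is 3148

MMMCXLVIII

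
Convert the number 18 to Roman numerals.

Convert 18 to Roman numerals:
  18 contains 1×10 (X)
  8 contains 1×5 (V)
  3 contains 3×1 (III)

XVIII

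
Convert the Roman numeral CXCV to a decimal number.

CXCV: C=100, XC=90, V=5
100 + 90 + 5 = 195

195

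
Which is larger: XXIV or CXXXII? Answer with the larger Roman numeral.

XXIV = 24
CXXXII = 132
132 is larger

CXXXII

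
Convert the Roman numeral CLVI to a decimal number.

CLVI: C=100, L=50, V=5, I=1
100 + 50 + 5 + 1 = 156

156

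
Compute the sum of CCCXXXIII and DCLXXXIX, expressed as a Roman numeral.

CCCXXXIII = 333
DCLXXXIX = 689
333 + 689 = 1022

MXXII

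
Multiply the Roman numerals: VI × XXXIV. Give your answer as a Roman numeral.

VI = 6
XXXIV = 34
6 × 34 = 204

CCIV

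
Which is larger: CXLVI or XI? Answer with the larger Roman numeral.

CXLVI = 146
XI = 11
146 is larger

CXLVI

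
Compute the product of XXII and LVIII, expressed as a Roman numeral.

XXII = 22
LVIII = 58
22 × 58 = 1276

MCCLXXVI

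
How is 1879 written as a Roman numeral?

Convert 1879 to Roman numerals:
  1879 contains 1×1000 (M)
  879 contains 1×500 (D)
  379 contains 3×100 (CCC)
  79 contains 1×50 (L)
  29 contains 2×10 (XX)
  9 contains 1×9 (IX)

MDCCCLXXIX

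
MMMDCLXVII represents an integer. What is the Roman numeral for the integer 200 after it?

MMMDCLXVII = 3667
3667 + 200 = 3867

MMMDCCCLXVII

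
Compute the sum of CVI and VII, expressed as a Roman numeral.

CVI = 106
VII = 7
106 + 7 = 113

CXIII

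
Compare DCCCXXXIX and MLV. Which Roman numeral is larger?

DCCCXXXIX = 839
MLV = 1055
1055 is larger

MLV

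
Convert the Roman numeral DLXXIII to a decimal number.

DLXXIII: D=500, L=50, X=10, X=10, I=1, I=1, I=1
500 + 50 + 10 + 10 + 1 + 1 + 1 = 573

573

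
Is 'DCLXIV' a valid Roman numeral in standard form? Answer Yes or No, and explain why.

'DCLXIV': Check the rules: uses only the symbols I, V, X, L, C, D, M; no symbol is repeated more than three times in a row; V, L and D each appear at most once; the only place a smaller symbol precedes a larger one is the allowed subtractive pair IV, the symbol right after such a pair (if any) is smaller than the pair's first symbol, and otherwise the values never increase from left to right. Value: D (500) + C (100) + L (50) + X (10) + IV (4) = 664. So it is a valid standard Roman numeral.

Yes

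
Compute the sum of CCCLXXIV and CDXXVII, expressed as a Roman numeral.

CCCLXXIV = 374
CDXXVII = 427
374 + 427 = 801

DCCCI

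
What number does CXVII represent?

CXVII: C=100, X=10, V=5, I=1, I=1
100 + 10 + 5 + 1 + 1 = 117

117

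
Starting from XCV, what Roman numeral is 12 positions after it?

XCV = 95
95 + 12 = 107

CVII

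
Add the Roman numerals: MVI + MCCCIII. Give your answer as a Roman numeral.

MVI = 1006
MCCCIII = 1303
1006 + 1303 = 2309

MMCCCIX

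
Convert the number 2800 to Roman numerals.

Convert 2800 to Roman numerals:
  2800 contains 2×1000 (MM)
  800 contains 1×500 (D)
  300 contains 3×100 (CCC)

MMDCCC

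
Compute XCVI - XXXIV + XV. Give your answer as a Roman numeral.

XCVI = 96, XXXIV = 34, XV = 15
96 - 34 = 62
62 + 15 = 77

LXXVII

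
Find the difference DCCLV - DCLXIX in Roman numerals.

DCCLV = 755
DCLXIX = 669
755 - 669 = 86

LXXXVI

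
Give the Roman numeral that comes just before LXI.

LXI = 61; previous is 60

LX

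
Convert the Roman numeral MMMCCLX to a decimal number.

MMMCCLX: M=1000, M=1000, M=1000, C=100, C=100, L=50, X=10
1000 + 1000 + 1000 + 100 + 100 + 50 + 10 = 3260

3260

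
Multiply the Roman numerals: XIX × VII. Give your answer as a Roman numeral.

XIX = 19
VII = 7
19 × 7 = 133

CXXXIII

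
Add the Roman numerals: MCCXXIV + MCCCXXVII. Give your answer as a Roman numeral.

MCCXXIV = 1224
MCCCXXVII = 1327
1224 + 1327 = 2551

MMDLI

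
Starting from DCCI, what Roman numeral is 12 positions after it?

DCCI = 701
701 + 12 = 713

DCCXIII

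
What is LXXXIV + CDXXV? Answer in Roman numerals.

LXXXIV = 84
CDXXV = 425
84 + 425 = 509

DIX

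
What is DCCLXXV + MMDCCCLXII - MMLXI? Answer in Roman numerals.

DCCLXXV = 775, MMDCCCLXII = 2862, MMLXI = 2061
775 + 2862 = 3637
3637 - 2061 = 1576

MDLXXVI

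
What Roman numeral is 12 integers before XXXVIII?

XXXVIII = 38
38 - 12 = 26

XXVI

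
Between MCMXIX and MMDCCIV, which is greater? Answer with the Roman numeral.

MCMXIX = 1919
MMDCCIV = 2704
2704 is larger

MMDCCIV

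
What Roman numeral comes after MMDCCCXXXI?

MMDCCCXXXI = 2831, so the next integer is 2831 + 1 = 2832

MMDCCCXXXII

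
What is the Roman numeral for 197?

Convert 197 to Roman numerals:
  197 contains 1×100 (C)
  97 contains 1×90 (XC)
  7 contains 1×5 (V)
  2 contains 2×1 (II)

CXCVII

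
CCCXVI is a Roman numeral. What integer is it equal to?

CCCXVI: C=100, C=100, C=100, X=10, V=5, I=1
100 + 100 + 100 + 10 + 5 + 1 = 316

316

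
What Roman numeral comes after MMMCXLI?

MMMCXLI = 3141, so the next integer is 3141 + 1 = 3142

MMMCXLII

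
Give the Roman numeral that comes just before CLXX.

CLXX = 170; previous is 169

CLXIX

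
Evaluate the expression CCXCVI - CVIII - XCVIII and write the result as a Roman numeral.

CCXCVI = 296, CVIII = 108, XCVIII = 98
296 - 108 = 188
188 - 98 = 90

XC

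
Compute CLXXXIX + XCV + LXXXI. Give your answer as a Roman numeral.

CLXXXIX = 189, XCV = 95, LXXXI = 81
189 + 95 = 284
284 + 81 = 365

CCCLXV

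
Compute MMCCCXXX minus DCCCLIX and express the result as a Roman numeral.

MMCCCXXX = 2330
DCCCLIX = 859
2330 - 859 = 1471

MCDLXXI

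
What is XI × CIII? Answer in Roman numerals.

XI = 11
CIII = 103
11 × 103 = 1133

MCXXXIII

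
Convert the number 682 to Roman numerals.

Convert 682 to Roman numerals:
  682 contains 1×500 (D)
  182 contains 1×100 (C)
  82 contains 1×50 (L)
  32 contains 3×10 (XXX)
  2 contains 2×1 (II)

DCLXXXII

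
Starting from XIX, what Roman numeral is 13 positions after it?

XIX = 19
19 + 13 = 32

XXXII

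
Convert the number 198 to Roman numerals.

Convert 198 to Roman numerals:
  198 contains 1×100 (C)
  98 contains 1×90 (XC)
  8 contains 1×5 (V)
  3 contains 3×1 (III)

CXCVIII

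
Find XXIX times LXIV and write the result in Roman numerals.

XXIX = 29
LXIV = 64
29 × 64 = 1856

MDCCCLVI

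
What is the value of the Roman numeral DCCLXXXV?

DCCLXXXV: D=500, C=100, C=100, L=50, X=10, X=10, X=10, V=5
500 + 100 + 100 + 50 + 10 + 10 + 10 + 5 = 785

785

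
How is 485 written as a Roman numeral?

Convert 485 to Roman numerals:
  485 contains 1×400 (CD)
  85 contains 1×50 (L)
  35 contains 3×10 (XXX)
  5 contains 1×5 (V)

CDLXXXV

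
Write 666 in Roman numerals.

Convert 666 to Roman numerals:
  666 contains 1×500 (D)
  166 contains 1×100 (C)
  66 contains 1×50 (L)
  16 contains 1×10 (X)
  6 contains 1×5 (V)
  1 contains 1×1 (I)

DCLXVI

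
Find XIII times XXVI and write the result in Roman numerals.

XIII = 13
XXVI = 26
13 × 26 = 338

CCCXXXVIII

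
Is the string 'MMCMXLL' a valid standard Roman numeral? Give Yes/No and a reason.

'MMCMXLL': L should not appear more than once

No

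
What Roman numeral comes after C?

C = 100, so the next integer is 100 + 1 = 101

CI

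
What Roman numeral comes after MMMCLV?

MMMCLV = 3155, so the next integer is 3155 + 1 = 3156

MMMCLVI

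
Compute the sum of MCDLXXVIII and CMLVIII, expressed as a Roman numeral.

MCDLXXVIII = 1478
CMLVIII = 958
1478 + 958 = 2436

MMCDXXXVI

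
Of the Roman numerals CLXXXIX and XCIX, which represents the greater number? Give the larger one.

CLXXXIX = 189
XCIX = 99
189 is larger

CLXXXIX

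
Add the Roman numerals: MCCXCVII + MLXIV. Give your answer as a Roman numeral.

MCCXCVII = 1297
MLXIV = 1064
1297 + 1064 = 2361

MMCCCLXI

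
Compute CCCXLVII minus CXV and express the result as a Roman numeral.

CCCXLVII = 347
CXV = 115
347 - 115 = 232

CCXXXII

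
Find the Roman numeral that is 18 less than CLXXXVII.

CLXXXVII = 187
187 - 18 = 169

CLXIX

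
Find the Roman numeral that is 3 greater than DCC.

DCC = 700
700 + 3 = 703

DCCIII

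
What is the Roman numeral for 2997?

Convert 2997 to Roman numerals:
  2997 contains 2×1000 (MM)
  997 contains 1×900 (CM)
  97 contains 1×90 (XC)
  7 contains 1×5 (V)
  2 contains 2×1 (II)

MMCMXCVII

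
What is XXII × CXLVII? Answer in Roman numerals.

XXII = 22
CXLVII = 147
22 × 147 = 3234

MMMCCXXXIV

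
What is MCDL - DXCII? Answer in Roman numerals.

MCDL = 1450
DXCII = 592
1450 - 592 = 858

DCCCLVIII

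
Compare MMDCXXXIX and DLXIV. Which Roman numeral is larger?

MMDCXXXIX = 2639
DLXIV = 564
2639 is larger

MMDCXXXIX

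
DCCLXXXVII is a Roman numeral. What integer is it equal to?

DCCLXXXVII: D=500, C=100, C=100, L=50, X=10, X=10, X=10, V=5, I=1, I=1
500 + 100 + 100 + 50 + 10 + 10 + 10 + 5 + 1 + 1 = 787

787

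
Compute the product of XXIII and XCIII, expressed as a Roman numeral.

XXIII = 23
XCIII = 93
23 × 93 = 2139

MMCXXXIX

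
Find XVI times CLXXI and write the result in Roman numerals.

XVI = 16
CLXXI = 171
16 × 171 = 2736

MMDCCXXXVI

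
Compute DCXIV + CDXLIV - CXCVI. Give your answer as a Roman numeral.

DCXIV = 614, CDXLIV = 444, CXCVI = 196
614 + 444 = 1058
1058 - 196 = 862

DCCCLXII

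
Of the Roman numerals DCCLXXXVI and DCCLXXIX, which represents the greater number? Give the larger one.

DCCLXXXVI = 786
DCCLXXIX = 779
786 is larger

DCCLXXXVI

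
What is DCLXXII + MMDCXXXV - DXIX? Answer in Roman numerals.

DCLXXII = 672, MMDCXXXV = 2635, DXIX = 519
672 + 2635 = 3307
3307 - 519 = 2788

MMDCCLXXXVIII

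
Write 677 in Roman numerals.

Convert 677 to Roman numerals:
  677 contains 1×500 (D)
  177 contains 1×100 (C)
  77 contains 1×50 (L)
  27 contains 2×10 (XX)
  7 contains 1×5 (V)
  2 contains 2×1 (II)

DCLXXVII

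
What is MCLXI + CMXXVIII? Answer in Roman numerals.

MCLXI = 1161
CMXXVIII = 928
1161 + 928 = 2089

MMLXXXIX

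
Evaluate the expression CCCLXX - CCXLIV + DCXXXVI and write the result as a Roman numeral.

CCCLXX = 370, CCXLIV = 244, DCXXXVI = 636
370 - 244 = 126
126 + 636 = 762

DCCLXII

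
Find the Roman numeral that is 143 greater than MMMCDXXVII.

MMMCDXXVII = 3427
3427 + 143 = 3570

MMMDLXX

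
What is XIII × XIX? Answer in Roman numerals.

XIII = 13
XIX = 19
13 × 19 = 247

CCXLVII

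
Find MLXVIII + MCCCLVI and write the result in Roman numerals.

MLXVIII = 1068
MCCCLVI = 1356
1068 + 1356 = 2424

MMCDXXIV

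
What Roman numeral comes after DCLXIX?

DCLXIX = 669; next is 670

DCLXX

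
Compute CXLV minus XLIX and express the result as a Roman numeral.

CXLV = 145
XLIX = 49
145 - 49 = 96

XCVI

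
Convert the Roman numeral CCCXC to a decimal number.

CCCXC: C=100, C=100, C=100, XC=90
100 + 100 + 100 + 90 = 390

390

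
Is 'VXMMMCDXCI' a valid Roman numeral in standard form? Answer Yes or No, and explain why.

'VXMMMCDXCI': Invalid subtractive combination: VX

No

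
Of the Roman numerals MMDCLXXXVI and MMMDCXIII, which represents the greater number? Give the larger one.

MMDCLXXXVI = 2686
MMMDCXIII = 3613
3613 is larger

MMMDCXIII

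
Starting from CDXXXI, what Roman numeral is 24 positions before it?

CDXXXI = 431
431 - 24 = 407

CDVII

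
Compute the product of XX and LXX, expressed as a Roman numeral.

XX = 20
LXX = 70
20 × 70 = 1400

MCD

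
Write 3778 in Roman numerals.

Convert 3778 to Roman numerals:
  3778 contains 3×1000 (MMM)
  778 contains 1×500 (D)
  278 contains 2×100 (CC)
  78 contains 1×50 (L)
  28 contains 2×10 (XX)
  8 contains 1×5 (V)
  3 contains 3×1 (III)

MMMDCCLXXVIII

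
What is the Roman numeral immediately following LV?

LV = 55, so the next integer is 55 + 1 = 56

LVI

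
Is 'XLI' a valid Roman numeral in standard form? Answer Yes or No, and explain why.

'XLI': Check the rules: uses only the symbols I, V, X, L, C, D, M; no symbol is repeated more than three times in a row; V, L and D each appear at most once; the only place a smaller symbol precedes a larger one is the allowed subtractive pair XL, the symbol right after such a pair (if any) is smaller than the pair's first symbol, and otherwise the values never increase from left to right. Value: XL (40) + I (1) = 41. So it is a valid standard Roman numeral.

Yes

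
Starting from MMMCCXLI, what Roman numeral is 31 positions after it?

MMMCCXLI = 3241
3241 + 31 = 3272

MMMCCLXXII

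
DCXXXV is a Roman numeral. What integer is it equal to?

DCXXXV: D=500, C=100, X=10, X=10, X=10, V=5
500 + 100 + 10 + 10 + 10 + 5 = 635

635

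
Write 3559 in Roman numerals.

Convert 3559 to Roman numerals:
  3559 contains 3×1000 (MMM)
  559 contains 1×500 (D)
  59 contains 1×50 (L)
  9 contains 1×9 (IX)

MMMDLIX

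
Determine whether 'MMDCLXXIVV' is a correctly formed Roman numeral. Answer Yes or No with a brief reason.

'MMDCLXXIVV': V should not appear more than once

No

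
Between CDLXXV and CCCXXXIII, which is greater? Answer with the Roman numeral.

CDLXXV = 475
CCCXXXIII = 333
475 is larger

CDLXXV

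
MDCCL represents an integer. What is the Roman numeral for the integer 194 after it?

MDCCL = 1750
1750 + 194 = 1944

MCMXLIV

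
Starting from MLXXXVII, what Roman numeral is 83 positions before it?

MLXXXVII = 1087
1087 - 83 = 1004

MIV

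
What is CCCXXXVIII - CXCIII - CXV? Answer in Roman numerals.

CCCXXXVIII = 338, CXCIII = 193, CXV = 115
338 - 193 = 145
145 - 115 = 30

XXX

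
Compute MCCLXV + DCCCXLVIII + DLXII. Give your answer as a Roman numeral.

MCCLXV = 1265, DCCCXLVIII = 848, DLXII = 562
1265 + 848 = 2113
2113 + 562 = 2675

MMDCLXXV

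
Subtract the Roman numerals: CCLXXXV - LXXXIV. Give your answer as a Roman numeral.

CCLXXXV = 285
LXXXIV = 84
285 - 84 = 201

CCI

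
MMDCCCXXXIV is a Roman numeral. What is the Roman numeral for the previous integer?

MMDCCCXXXIV = 2834, so the previous integer is 2834 - 1 = 2833

MMDCCCXXXIII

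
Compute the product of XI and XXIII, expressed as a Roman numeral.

XI = 11
XXIII = 23
11 × 23 = 253

CCLIII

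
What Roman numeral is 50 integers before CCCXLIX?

CCCXLIX = 349
349 - 50 = 299

CCXCIX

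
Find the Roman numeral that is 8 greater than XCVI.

XCVI = 96
96 + 8 = 104

CIV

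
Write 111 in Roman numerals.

Convert 111 to Roman numerals:
  111 contains 1×100 (C)
  11 contains 1×10 (X)
  1 contains 1×1 (I)

CXI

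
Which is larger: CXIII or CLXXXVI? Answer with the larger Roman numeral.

CXIII = 113
CLXXXVI = 186
186 is larger

CLXXXVI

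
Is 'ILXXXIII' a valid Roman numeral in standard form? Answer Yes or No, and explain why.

'ILXXXIII': Invalid subtractive combination: IL

No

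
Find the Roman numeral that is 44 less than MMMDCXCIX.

MMMDCXCIX = 3699
3699 - 44 = 3655

MMMDCLV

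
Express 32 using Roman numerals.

Convert 32 to Roman numerals:
  32 contains 3×10 (XXX)
  2 contains 2×1 (II)

XXXII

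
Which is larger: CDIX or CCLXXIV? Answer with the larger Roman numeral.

CDIX = 409
CCLXXIV = 274
409 is larger

CDIX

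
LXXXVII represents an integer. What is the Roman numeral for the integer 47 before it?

LXXXVII = 87
87 - 47 = 40

XL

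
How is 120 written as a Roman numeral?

Convert 120 to Roman numerals:
  120 contains 1×100 (C)
  20 contains 2×10 (XX)

CXX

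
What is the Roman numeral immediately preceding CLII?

CLII = 152; previous is 151

CLI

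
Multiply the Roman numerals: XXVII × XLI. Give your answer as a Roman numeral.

XXVII = 27
XLI = 41
27 × 41 = 1107

MCVII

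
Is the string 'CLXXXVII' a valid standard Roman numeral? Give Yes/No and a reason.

'CLXXXVII': Check the rules: uses only the symbols I, V, X, L, C, D, M; no symbol is repeated more than three times in a row; V, L and D each appear at most once; no smaller symbol precedes a larger one (values never increase from left to right). Value: C (100) + L (50) + X (10) + X (10) + X (10) + V (5) + I (1) + I (1) = 187. So it is a valid standard Roman numeral.

Yes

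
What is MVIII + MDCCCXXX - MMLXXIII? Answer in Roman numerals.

MVIII = 1008, MDCCCXXX = 1830, MMLXXIII = 2073
1008 + 1830 = 2838
2838 - 2073 = 765

DCCLXV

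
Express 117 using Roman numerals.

Convert 117 to Roman numerals:
  117 contains 1×100 (C)
  17 contains 1×10 (X)
  7 contains 1×5 (V)
  2 contains 2×1 (II)

CXVII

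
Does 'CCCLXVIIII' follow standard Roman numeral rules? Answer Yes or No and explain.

'CCCLXVIIII': More than 3 consecutive I's

No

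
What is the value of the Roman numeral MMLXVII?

MMLXVII: M=1000, M=1000, L=50, X=10, V=5, I=1, I=1
1000 + 1000 + 50 + 10 + 5 + 1 + 1 = 2067

2067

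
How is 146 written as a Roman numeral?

Convert 146 to Roman numerals:
  146 contains 1×100 (C)
  46 contains 1×40 (XL)
  6 contains 1×5 (V)
  1 contains 1×1 (I)

CXLVI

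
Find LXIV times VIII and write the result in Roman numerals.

LXIV = 64
VIII = 8
64 × 8 = 512

DXII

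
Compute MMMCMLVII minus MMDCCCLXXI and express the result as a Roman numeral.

MMMCMLVII = 3957
MMDCCCLXXI = 2871
3957 - 2871 = 1086

MLXXXVI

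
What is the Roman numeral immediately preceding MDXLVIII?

MDXLVIII = 1548, so the previous integer is 1548 - 1 = 1547

MDXLVII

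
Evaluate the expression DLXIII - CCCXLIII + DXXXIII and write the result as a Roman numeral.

DLXIII = 563, CCCXLIII = 343, DXXXIII = 533
563 - 343 = 220
220 + 533 = 753

DCCLIII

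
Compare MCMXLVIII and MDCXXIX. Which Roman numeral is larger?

MCMXLVIII = 1948
MDCXXIX = 1629
1948 is larger

MCMXLVIII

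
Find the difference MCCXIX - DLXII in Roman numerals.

MCCXIX = 1219
DLXII = 562
1219 - 562 = 657

DCLVII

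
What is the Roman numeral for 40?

Convert 40 to Roman numerals:
  40 contains 1×40 (XL)

XL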